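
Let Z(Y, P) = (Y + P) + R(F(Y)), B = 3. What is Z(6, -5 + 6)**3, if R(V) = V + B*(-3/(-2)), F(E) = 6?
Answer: 42875/8 ≈ 5359.4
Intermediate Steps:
R(V) = 9/2 + V (R(V) = V + 3*(-3/(-2)) = V + 3*(-3*(-1/2)) = V + 3*(3/2) = V + 9/2 = 9/2 + V)
Z(Y, P) = 21/2 + P + Y (Z(Y, P) = (Y + P) + (9/2 + 6) = (P + Y) + 21/2 = 21/2 + P + Y)
Z(6, -5 + 6)**3 = (21/2 + (-5 + 6) + 6)**3 = (21/2 + 1 + 6)**3 = (35/2)**3 = 42875/8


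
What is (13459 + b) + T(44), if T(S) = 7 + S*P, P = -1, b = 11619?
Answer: 25041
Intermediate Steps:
T(S) = 7 - S (T(S) = 7 + S*(-1) = 7 - S)
(13459 + b) + T(44) = (13459 + 11619) + (7 - 1*44) = 25078 + (7 - 44) = 25078 - 37 = 25041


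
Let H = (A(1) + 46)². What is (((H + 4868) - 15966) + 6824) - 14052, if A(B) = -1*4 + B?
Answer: -16477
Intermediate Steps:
A(B) = -4 + B
H = 1849 (H = ((-4 + 1) + 46)² = (-3 + 46)² = 43² = 1849)
(((H + 4868) - 15966) + 6824) - 14052 = (((1849 + 4868) - 15966) + 6824) - 14052 = ((6717 - 15966) + 6824) - 14052 = (-9249 + 6824) - 14052 = -2425 - 14052 = -16477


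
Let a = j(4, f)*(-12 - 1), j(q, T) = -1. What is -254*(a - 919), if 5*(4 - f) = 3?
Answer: 230124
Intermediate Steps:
f = 17/5 (f = 4 - ⅕*3 = 4 - ⅗ = 17/5 ≈ 3.4000)
a = 13 (a = -(-12 - 1) = -1*(-13) = 13)
-254*(a - 919) = -254*(13 - 919) = -254*(-906) = 230124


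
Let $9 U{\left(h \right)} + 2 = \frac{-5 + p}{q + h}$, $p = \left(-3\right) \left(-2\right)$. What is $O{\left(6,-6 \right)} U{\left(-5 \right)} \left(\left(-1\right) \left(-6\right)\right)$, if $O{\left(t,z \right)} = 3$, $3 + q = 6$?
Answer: $-5$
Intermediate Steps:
$q = 3$ ($q = -3 + 6 = 3$)
$p = 6$
$U{\left(h \right)} = - \frac{2}{9} + \frac{1}{9 \left(3 + h\right)}$ ($U{\left(h \right)} = - \frac{2}{9} + \frac{\left(-5 + 6\right) \frac{1}{3 + h}}{9} = - \frac{2}{9} + \frac{1 \frac{1}{3 + h}}{9} = - \frac{2}{9} + \frac{1}{9 \left(3 + h\right)}$)
$O{\left(6,-6 \right)} U{\left(-5 \right)} \left(\left(-1\right) \left(-6\right)\right) = 3 \frac{-5 - -10}{9 \left(3 - 5\right)} \left(\left(-1\right) \left(-6\right)\right) = 3 \frac{-5 + 10}{9 \left(-2\right)} 6 = 3 \cdot \frac{1}{9} \left(- \frac{1}{2}\right) 5 \cdot 6 = 3 \left(- \frac{5}{18}\right) 6 = \left(- \frac{5}{6}\right) 6 = -5$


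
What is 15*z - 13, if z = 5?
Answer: 62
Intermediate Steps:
15*z - 13 = 15*5 - 13 = 75 - 13 = 62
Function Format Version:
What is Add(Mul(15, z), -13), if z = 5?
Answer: 62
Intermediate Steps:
Add(Mul(15, z), -13) = Add(Mul(15, 5), -13) = Add(75, -13) = 62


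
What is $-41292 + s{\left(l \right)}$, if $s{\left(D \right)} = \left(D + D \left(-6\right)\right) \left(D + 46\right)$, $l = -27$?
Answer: $-38727$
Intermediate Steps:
$s{\left(D \right)} = - 5 D \left(46 + D\right)$ ($s{\left(D \right)} = \left(D - 6 D\right) \left(46 + D\right) = - 5 D \left(46 + D\right)$)
$-41292 + s{\left(l \right)} = -41292 - - 135 \left(46 - 27\right) = -41292 - \left(-135\right) 19 = -41292 + 2565 = -38727$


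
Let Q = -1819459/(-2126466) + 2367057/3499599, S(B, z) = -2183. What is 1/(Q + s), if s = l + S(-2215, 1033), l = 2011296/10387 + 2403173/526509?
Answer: -1507331911752009551286/2989442770093926906988121 ≈ -0.00050422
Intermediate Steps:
l = 1083927203615/5468848983 (l = 2011296*(1/10387) + 2403173*(1/526509) = 2011296/10387 + 2403173/526509 = 1083927203615/5468848983 ≈ 198.20)
s = -10854570126274/5468848983 (s = 1083927203615/5468848983 - 2183 = -10854570126274/5468848983 ≈ -1984.8)
Q = 3800281042501/2480592762378 (Q = -1819459*(-1/2126466) + 2367057*(1/3499599) = 1819459/2126466 + 789019/1166533 = 3800281042501/2480592762378 ≈ 1.5320)
1/(Q + s) = 1/(3800281042501/2480592762378 - 10854570126274/5468848983) = 1/(-2989442770093926906988121/1507331911752009551286) = -1507331911752009551286/2989442770093926906988121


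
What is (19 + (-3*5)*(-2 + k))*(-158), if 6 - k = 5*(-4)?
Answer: 53878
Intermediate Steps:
k = 26 (k = 6 - 5*(-4) = 6 - 1*(-20) = 6 + 20 = 26)
(19 + (-3*5)*(-2 + k))*(-158) = (19 + (-3*5)*(-2 + 26))*(-158) = (19 - 15*24)*(-158) = (19 - 360)*(-158) = -341*(-158) = 53878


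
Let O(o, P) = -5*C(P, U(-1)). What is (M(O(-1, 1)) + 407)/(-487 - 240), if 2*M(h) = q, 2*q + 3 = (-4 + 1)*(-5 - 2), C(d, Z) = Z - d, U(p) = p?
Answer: -823/1454 ≈ -0.56602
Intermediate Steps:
O(o, P) = 5 + 5*P (O(o, P) = -5*(-1 - P) = 5 + 5*P)
q = 9 (q = -3/2 + ((-4 + 1)*(-5 - 2))/2 = -3/2 + (-3*(-7))/2 = -3/2 + (½)*21 = -3/2 + 21/2 = 9)
M(h) = 9/2 (M(h) = (½)*9 = 9/2)
(M(O(-1, 1)) + 407)/(-487 - 240) = (9/2 + 407)/(-487 - 240) = (823/2)/(-727) = -1/727*823/2 = -823/1454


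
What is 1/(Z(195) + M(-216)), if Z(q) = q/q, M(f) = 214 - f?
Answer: 1/431 ≈ 0.0023202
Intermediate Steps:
Z(q) = 1
1/(Z(195) + M(-216)) = 1/(1 + (214 - 1*(-216))) = 1/(1 + (214 + 216)) = 1/(1 + 430) = 1/431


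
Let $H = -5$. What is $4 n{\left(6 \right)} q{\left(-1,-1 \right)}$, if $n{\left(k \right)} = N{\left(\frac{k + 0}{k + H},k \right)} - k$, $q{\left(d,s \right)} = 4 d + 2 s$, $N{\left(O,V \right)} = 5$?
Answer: $24$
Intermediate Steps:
$q{\left(d,s \right)} = 2 s + 4 d$
$n{\left(k \right)} = 5 - k$
$4 n{\left(6 \right)} q{\left(-1,-1 \right)} = 4 \left(5 - 6\right) \left(2 \left(-1\right) + 4 \left(-1\right)\right) = 4 \left(5 - 6\right) \left(-2 - 4\right) = 4 \left(-1\right) \left(-6\right) = \left(-4\right) \left(-6\right) = 24$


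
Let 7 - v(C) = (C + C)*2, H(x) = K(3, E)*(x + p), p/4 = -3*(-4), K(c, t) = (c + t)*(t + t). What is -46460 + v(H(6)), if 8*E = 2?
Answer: -46804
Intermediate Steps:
E = 1/4 (E = (1/8)*2 = 1/4 ≈ 0.25000)
K(c, t) = 2*t*(c + t) (K(c, t) = (c + t)*(2*t) = 2*t*(c + t))
p = 48 (p = 4*(-3*(-4)) = 4*12 = 48)
H(x) = 78 + 13*x/8 (H(x) = (2*(1/4)*(3 + 1/4))*(x + 48) = (2*(1/4)*(13/4))*(48 + x) = 13*(48 + x)/8 = 78 + 13*x/8)
v(C) = 7 - 4*C (v(C) = 7 - (C + C)*2 = 7 - 2*C*2 = 7 - 4*C)
-46460 + v(H(6)) = -46460 + (7 - 4*(78 + (13/8)*6)) = -46460 + (7 - 4*(78 + 39/4)) = -46460 + (7 - 4*351/4) = -46460 + (7 - 351) = -46460 - 344 = -46804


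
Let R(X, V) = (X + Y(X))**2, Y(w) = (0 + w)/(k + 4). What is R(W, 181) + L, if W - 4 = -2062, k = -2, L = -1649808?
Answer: 7879761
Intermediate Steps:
W = -2058 (W = 4 - 2062 = -2058)
Y(w) = w/2 (Y(w) = (0 + w)/(-2 + 4) = w/2)
R(X, V) = 9*X**2/4 (R(X, V) = (X + X/2)**2 = (3*X/2)**2 = 9*X**2/4)
R(W, 181) + L = (9/4)*(-2058)**2 - 1649808 = (9/4)*4235364 - 1649808 = 9529569 - 1649808 = 7879761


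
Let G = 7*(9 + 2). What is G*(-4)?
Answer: -308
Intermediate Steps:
G = 77 (G = 7*11 = 77)
G*(-4) = 77*(-4) = -308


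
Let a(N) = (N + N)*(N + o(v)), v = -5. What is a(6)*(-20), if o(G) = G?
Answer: -240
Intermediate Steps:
a(N) = 2*N*(-5 + N) (a(N) = (N + N)*(N - 5) = (2*N)*(-5 + N) = 2*N*(-5 + N))
a(6)*(-20) = (2*6*(-5 + 6))*(-20) = (2*6*1)*(-20) = 12*(-20) = -240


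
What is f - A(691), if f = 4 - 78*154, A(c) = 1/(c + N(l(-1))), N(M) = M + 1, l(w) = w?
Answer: -8297529/691 ≈ -12008.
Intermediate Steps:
N(M) = 1 + M
A(c) = 1/c (A(c) = 1/(c + (1 - 1)) = 1/(c + 0) = 1/c)
f = -12008 (f = 4 - 12012 = -12008)
f - A(691) = -12008 - 1/691 = -8297529/691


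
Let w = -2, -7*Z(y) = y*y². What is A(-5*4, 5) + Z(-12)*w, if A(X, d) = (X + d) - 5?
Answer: -3596/7 ≈ -513.71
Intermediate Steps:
Z(y) = -y³/7 (Z(y) = -y*y²/7 = -y³/7)
A(X, d) = -5 + X + d
A(-5*4, 5) + Z(-12)*w = (-5 - 5*4 + 5) - ⅐*(-12)³*(-2) = (-5 - 20 + 5) - ⅐*(-1728)*(-2) = -20 + (1728/7)*(-2) = -20 - 3456/7 = -3596/7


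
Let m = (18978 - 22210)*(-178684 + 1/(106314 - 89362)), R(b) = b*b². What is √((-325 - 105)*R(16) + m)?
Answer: 2*√646297394018653/2119 ≈ 23995.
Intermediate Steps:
R(b) = b³
m = 1223736671468/2119 (m = -3232*(-178684 + 1/16952) = -3232*(-3029051167/16952) = 1223736671468/2119 ≈ 5.7751e+8)
√((-325 - 105)*R(16) + m) = √((-325 - 105)*16³ + 1223736671468/2119) = √(-430*4096 + 1223736671468/2119) = √(-1761280 + 1223736671468/2119) = √(1220004519148/2119) = 2*√646297394018653/2119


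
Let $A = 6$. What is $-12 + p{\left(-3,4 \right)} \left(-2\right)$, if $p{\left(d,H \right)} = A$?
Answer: $-24$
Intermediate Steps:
$p{\left(d,H \right)} = 6$
$-12 + p{\left(-3,4 \right)} \left(-2\right) = -12 + 6 \left(-2\right) = -12 - 12 = -24$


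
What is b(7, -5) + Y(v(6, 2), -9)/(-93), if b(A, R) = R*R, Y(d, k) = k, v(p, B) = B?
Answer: 778/31 ≈ 25.097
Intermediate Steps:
b(A, R) = R**2
b(7, -5) + Y(v(6, 2), -9)/(-93) = (-5)**2 - 9/(-93) = 25 - 9*(-1/93) = 25 + 3/31 = 778/31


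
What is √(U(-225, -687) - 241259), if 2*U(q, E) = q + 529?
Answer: I*√241107 ≈ 491.03*I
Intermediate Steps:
U(q, E) = 529/2 + q/2 (U(q, E) = (q + 529)/2 = (529 + q)/2 = 529/2 + q/2)
√(U(-225, -687) - 241259) = √((529/2 + (½)*(-225)) - 241259) = √((529/2 - 225/2) - 241259) = √(152 - 241259) = √(-241107) = I*√241107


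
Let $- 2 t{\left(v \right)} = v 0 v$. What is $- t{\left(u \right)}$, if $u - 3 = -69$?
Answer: $0$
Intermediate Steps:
$u = -66$ ($u = 3 - 69 = -66$)
$t{\left(v \right)} = 0$ ($t{\left(v \right)} = - \frac{v 0 v}{2} = - \frac{v 0}{2} = \left(- \frac{1}{2}\right) 0 = 0$)
$- t{\left(u \right)} = \left(-1\right) 0 = 0$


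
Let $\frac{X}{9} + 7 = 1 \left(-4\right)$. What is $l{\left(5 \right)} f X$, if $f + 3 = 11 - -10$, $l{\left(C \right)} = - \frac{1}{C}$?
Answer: $\frac{1782}{5} \approx 356.4$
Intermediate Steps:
$X = -99$ ($X = -63 + 9 \cdot 1 \left(-4\right) = -63 + 9 \left(-4\right) = -63 - 36 = -99$)
$f = 18$ ($f = -3 + \left(11 - -10\right) = -3 + \left(11 + 10\right) = -3 + 21 = 18$)
$l{\left(5 \right)} f X = - \frac{1}{5} \cdot 18 \left(-99\right) = \left(-1\right) \frac{1}{5} \cdot 18 \left(-99\right) = \left(- \frac{1}{5}\right) 18 \left(-99\right) = \left(- \frac{18}{5}\right) \left(-99\right) = \frac{1782}{5}$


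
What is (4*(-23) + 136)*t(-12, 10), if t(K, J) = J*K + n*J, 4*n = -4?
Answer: -5720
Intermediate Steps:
n = -1 (n = (¼)*(-4) = -1)
t(K, J) = -J + J*K (t(K, J) = J*K - J = -J + J*K)
(4*(-23) + 136)*t(-12, 10) = (4*(-23) + 136)*(10*(-1 - 12)) = (-92 + 136)*(10*(-13)) = 44*(-130) = -5720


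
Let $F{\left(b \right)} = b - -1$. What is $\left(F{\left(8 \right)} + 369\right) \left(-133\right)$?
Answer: $-50274$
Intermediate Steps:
$F{\left(b \right)} = 1 + b$ ($F{\left(b \right)} = b + 1 = 1 + b$)
$\left(F{\left(8 \right)} + 369\right) \left(-133\right) = \left(\left(1 + 8\right) + 369\right) \left(-133\right) = \left(9 + 369\right) \left(-133\right) = 378 \left(-133\right) = -50274$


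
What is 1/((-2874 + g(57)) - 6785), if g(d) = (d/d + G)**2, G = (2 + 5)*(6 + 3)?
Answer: -1/5563 ≈ -0.00017976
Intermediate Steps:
G = 63 (G = 7*9 = 63)
g(d) = 4096 (g(d) = (d/d + 63)**2 = (1 + 63)**2 = 64**2 = 4096)
1/((-2874 + g(57)) - 6785) = 1/((-2874 + 4096) - 6785) = 1/(1222 - 6785) = 1/(-5563) = -1/5563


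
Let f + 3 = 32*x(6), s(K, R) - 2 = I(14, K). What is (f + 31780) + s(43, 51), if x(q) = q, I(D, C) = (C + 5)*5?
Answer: 32211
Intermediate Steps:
I(D, C) = 25 + 5*C (I(D, C) = (5 + C)*5 = 25 + 5*C)
s(K, R) = 27 + 5*K (s(K, R) = 2 + (25 + 5*K) = 27 + 5*K)
f = 189 (f = -3 + 32*6 = -3 + 192 = 189)
(f + 31780) + s(43, 51) = (189 + 31780) + (27 + 5*43) = 31969 + (27 + 215) = 31969 + 242 = 32211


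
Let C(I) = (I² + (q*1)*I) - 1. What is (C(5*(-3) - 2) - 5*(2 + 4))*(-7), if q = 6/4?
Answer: -3255/2 ≈ -1627.5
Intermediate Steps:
q = 3/2 (q = 6*(¼) = 3/2 ≈ 1.5000)
C(I) = -1 + I² + 3*I/2 (C(I) = (I² + ((3/2)*1)*I) - 1 = (I² + 3*I/2) - 1 = -1 + I² + 3*I/2)
(C(5*(-3) - 2) - 5*(2 + 4))*(-7) = ((-1 + (5*(-3) - 2)² + 3*(5*(-3) - 2)/2) - 5*(2 + 4))*(-7) = ((-1 + (-15 - 2)² + 3*(-15 - 2)/2) - 5*6)*(-7) = ((-1 + (-17)² + (3/2)*(-17)) - 30)*(-7) = ((-1 + 289 - 51/2) - 30)*(-7) = (525/2 - 30)*(-7) = (465/2)*(-7) = -3255/2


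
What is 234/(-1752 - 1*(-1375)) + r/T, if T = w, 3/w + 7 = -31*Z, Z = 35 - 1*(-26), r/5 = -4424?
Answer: 1217528986/87 ≈ 1.3995e+7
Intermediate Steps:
r = -22120 (r = 5*(-4424) = -22120)
Z = 61 (Z = 35 + 26 = 61)
w = -3/1898 (w = 3/(-7 - 31*61) = 3/(-7 - 1891) = 3/(-1898) = 3*(-1/1898) = -3/1898 ≈ -0.0015806)
T = -3/1898 ≈ -0.0015806
234/(-1752 - 1*(-1375)) + r/T = 234/(-1752 - 1*(-1375)) - 22120/(-3/1898) = 234/(-1752 + 1375) - 22120*(-1898/3) = 234/(-377) + 41983760/3 = 234*(-1/377) + 41983760/3 = -18/29 + 41983760/3 = 1217528986/87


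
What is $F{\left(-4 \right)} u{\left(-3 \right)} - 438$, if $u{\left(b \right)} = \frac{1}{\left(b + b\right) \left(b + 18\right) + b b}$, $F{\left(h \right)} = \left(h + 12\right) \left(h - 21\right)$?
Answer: $- \frac{35278}{81} \approx -435.53$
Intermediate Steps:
$F{\left(h \right)} = \left(-21 + h\right) \left(12 + h\right)$ ($F{\left(h \right)} = \left(12 + h\right) \left(-21 + h\right) = \left(-21 + h\right) \left(12 + h\right)$)
$u{\left(b \right)} = \frac{1}{b^{2} + 2 b \left(18 + b\right)}$ ($u{\left(b \right)} = \frac{1}{2 b \left(18 + b\right) + b^{2}} = \frac{1}{b^{2} + 2 b \left(18 + b\right)}$)
$F{\left(-4 \right)} u{\left(-3 \right)} - 438 = \left(-252 + \left(-4\right)^{2} - -36\right) \frac{1}{3 \left(-3\right) \left(12 - 3\right)} - 438 = \left(-252 + 16 + 36\right) \frac{1}{3} \left(- \frac{1}{3}\right) \frac{1}{9} - 438 = - 200 \cdot \frac{1}{3} \left(- \frac{1}{3}\right) \frac{1}{9} - 438 = \left(-200\right) \left(- \frac{1}{81}\right) - 438 = \frac{200}{81} - 438 = - \frac{35278}{81}$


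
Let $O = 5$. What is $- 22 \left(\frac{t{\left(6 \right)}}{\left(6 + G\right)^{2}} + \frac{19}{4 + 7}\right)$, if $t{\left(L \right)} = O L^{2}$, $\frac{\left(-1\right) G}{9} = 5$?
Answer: $- \frac{6862}{169} \approx -40.604$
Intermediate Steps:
$G = -45$ ($G = \left(-9\right) 5 = -45$)
$t{\left(L \right)} = 5 L^{2}$
$- 22 \left(\frac{t{\left(6 \right)}}{\left(6 + G\right)^{2}} + \frac{19}{4 + 7}\right) = - 22 \left(\frac{5 \cdot 6^{2}}{\left(6 - 45\right)^{2}} + \frac{19}{4 + 7}\right) = - 22 \left(\frac{5 \cdot 36}{\left(-39\right)^{2}} + \frac{19}{11}\right) = - 22 \left(\frac{180}{1521} + 19 \cdot \frac{1}{11}\right) = - 22 \left(180 \cdot \frac{1}{1521} + \frac{19}{11}\right) = - 22 \left(\frac{20}{169} + \frac{19}{11}\right) = \left(-22\right) \frac{3431}{1859} = - \frac{6862}{169}$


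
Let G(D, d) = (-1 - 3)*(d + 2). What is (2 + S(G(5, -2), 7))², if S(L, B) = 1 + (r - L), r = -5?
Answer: 4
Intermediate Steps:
G(D, d) = -8 - 4*d (G(D, d) = -4*(2 + d) = -8 - 4*d)
S(L, B) = -4 - L (S(L, B) = 1 + (-5 - L) = -4 - L)
(2 + S(G(5, -2), 7))² = (2 + (-4 - (-8 - 4*(-2))))² = (2 + (-4 - (-8 + 8)))² = (2 + (-4 - 1*0))² = (2 + (-4 + 0))² = (2 - 4)² = (-2)² = 4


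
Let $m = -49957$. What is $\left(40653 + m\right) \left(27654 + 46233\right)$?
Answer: $-687444648$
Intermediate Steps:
$\left(40653 + m\right) \left(27654 + 46233\right) = \left(40653 - 49957\right) \left(27654 + 46233\right) = \left(-9304\right) 73887 = -687444648$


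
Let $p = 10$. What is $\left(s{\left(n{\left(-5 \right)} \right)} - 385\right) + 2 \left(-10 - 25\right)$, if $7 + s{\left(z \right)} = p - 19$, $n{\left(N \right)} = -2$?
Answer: $-471$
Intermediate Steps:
$s{\left(z \right)} = -16$ ($s{\left(z \right)} = -7 + \left(10 - 19\right) = -7 - 9 = -16$)
$\left(s{\left(n{\left(-5 \right)} \right)} - 385\right) + 2 \left(-10 - 25\right) = \left(-16 - 385\right) + 2 \left(-10 - 25\right) = \left(-16 - 385\right) + 2 \left(-35\right) = -401 - 70 = -471$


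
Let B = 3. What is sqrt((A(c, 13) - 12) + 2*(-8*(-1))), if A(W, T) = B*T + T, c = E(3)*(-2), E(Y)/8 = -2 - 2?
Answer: 2*sqrt(14) ≈ 7.4833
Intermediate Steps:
E(Y) = -32 (E(Y) = 8*(-2 - 2) = 8*(-4) = -32)
c = 64 (c = -32*(-2) = 64)
A(W, T) = 4*T (A(W, T) = 3*T + T = 4*T)
sqrt((A(c, 13) - 12) + 2*(-8*(-1))) = sqrt((4*13 - 12) + 2*(-8*(-1))) = sqrt((52 - 12) + 2*8) = sqrt(40 + 16) = sqrt(56) = 2*sqrt(14)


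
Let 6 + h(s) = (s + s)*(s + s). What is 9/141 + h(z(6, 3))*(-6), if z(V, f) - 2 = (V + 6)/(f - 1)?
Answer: -70497/47 ≈ -1499.9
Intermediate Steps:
z(V, f) = 2 + (6 + V)/(-1 + f) (z(V, f) = 2 + (V + 6)/(f - 1) = 2 + (6 + V)/(-1 + f))
h(s) = -6 + 4*s² (h(s) = -6 + (s + s)*(s + s) = -6 + (2*s)*(2*s) = -6 + 4*s²)
9/141 + h(z(6, 3))*(-6) = 9/141 + (-6 + 4*((4 + 6 + 2*3)/(-1 + 3))²)*(-6) = 9*(1/141) + (-6 + 4*((4 + 6 + 6)/2)²)*(-6) = 3/47 + (-6 + 4*((½)*16)²)*(-6) = 3/47 + (-6 + 4*8²)*(-6) = 3/47 + (-6 + 4*64)*(-6) = 3/47 + (-6 + 256)*(-6) = 3/47 + 250*(-6) = 3/47 - 1500 = -70497/47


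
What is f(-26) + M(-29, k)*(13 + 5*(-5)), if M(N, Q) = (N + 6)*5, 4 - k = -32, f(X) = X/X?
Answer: 1381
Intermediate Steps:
f(X) = 1
k = 36 (k = 4 - 1*(-32) = 4 + 32 = 36)
M(N, Q) = 30 + 5*N (M(N, Q) = (6 + N)*5 = 30 + 5*N)
f(-26) + M(-29, k)*(13 + 5*(-5)) = 1 + (30 + 5*(-29))*(13 + 5*(-5)) = 1 + (30 - 145)*(13 - 25) = 1 - 115*(-12) = 1 + 1380 = 1381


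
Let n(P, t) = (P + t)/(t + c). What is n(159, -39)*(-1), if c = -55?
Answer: 60/47 ≈ 1.2766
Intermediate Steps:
n(P, t) = (P + t)/(-55 + t) (n(P, t) = (P + t)/(t - 55) = (P + t)/(-55 + t))
n(159, -39)*(-1) = ((159 - 39)/(-55 - 39))*(-1) = (120/(-94))*(-1) = -1/94*120*(-1) = -60/47*(-1) = 60/47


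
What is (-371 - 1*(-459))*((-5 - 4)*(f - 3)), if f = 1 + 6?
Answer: -3168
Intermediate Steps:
f = 7
(-371 - 1*(-459))*((-5 - 4)*(f - 3)) = (-371 - 1*(-459))*((-5 - 4)*(7 - 3)) = (-371 + 459)*(-9*4) = 88*(-36) = -3168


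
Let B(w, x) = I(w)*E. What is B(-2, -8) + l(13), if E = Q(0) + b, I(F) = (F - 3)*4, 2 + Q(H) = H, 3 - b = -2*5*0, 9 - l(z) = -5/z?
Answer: -138/13 ≈ -10.615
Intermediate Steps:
l(z) = 9 + 5/z (l(z) = 9 - (-5)/z = 9 + 5/z)
b = 3 (b = 3 - (-2*5)*0 = 3 - (-10)*0 = 3 - 1*0 = 3 + 0 = 3)
Q(H) = -2 + H
I(F) = -12 + 4*F (I(F) = (-3 + F)*4 = -12 + 4*F)
E = 1 (E = (-2 + 0) + 3 = -2 + 3 = 1)
B(w, x) = -12 + 4*w (B(w, x) = (-12 + 4*w)*1 = -12 + 4*w)
B(-2, -8) + l(13) = (-12 + 4*(-2)) + (9 + 5/13) = (-12 - 8) + (9 + 5*(1/13)) = -20 + (9 + 5/13) = -20 + 122/13 = -138/13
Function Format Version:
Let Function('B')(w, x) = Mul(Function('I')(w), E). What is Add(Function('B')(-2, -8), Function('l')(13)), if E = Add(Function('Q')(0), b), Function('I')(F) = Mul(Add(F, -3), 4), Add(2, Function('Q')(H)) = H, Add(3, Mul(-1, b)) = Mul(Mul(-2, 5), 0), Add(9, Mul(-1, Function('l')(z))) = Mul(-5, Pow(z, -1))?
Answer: Rational(-138, 13) ≈ -10.615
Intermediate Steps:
Function('l')(z) = Add(9, Mul(5, Pow(z, -1))) (Function('l')(z) = Add(9, Mul(-1, Mul(-5, Pow(z, -1)))) = Add(9, Mul(5, Pow(z, -1))))
b = 3 (b = Add(3, Mul(-1, Mul(Mul(-2, 5), 0))) = Add(3, Mul(-1, Mul(-10, 0))) = Add(3, Mul(-1, 0)) = Add(3, 0) = 3)
Function('Q')(H) = Add(-2, H)
Function('I')(F) = Add(-12, Mul(4, F)) (Function('I')(F) = Mul(Add(-3, F), 4) = Add(-12, Mul(4, F)))
E = 1 (E = Add(Add(-2, 0), 3) = Add(-2, 3) = 1)
Function('B')(w, x) = Add(-12, Mul(4, w)) (Function('B')(w, x) = Mul(Add(-12, Mul(4, w)), 1) = Add(-12, Mul(4, w)))
Add(Function('B')(-2, -8), Function('l')(13)) = Add(Add(-12, Mul(4, -2)), Add(9, Mul(5, Pow(13, -1)))) = Add(Add(-12, -8), Add(9, Mul(5, Rational(1, 13)))) = Add(-20, Add(9, Rational(5, 13))) = Add(-20, Rational(122, 13)) = Rational(-138, 13)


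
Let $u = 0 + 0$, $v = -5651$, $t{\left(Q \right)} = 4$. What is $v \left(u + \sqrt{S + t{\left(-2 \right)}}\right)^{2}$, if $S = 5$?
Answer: $-50859$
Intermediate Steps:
$u = 0$
$v \left(u + \sqrt{S + t{\left(-2 \right)}}\right)^{2} = - 5651 \left(0 + \sqrt{5 + 4}\right)^{2} = - 5651 \left(0 + \sqrt{9}\right)^{2} = - 5651 \left(0 + 3\right)^{2} = - 5651 \cdot 3^{2} = \left(-5651\right) 9 = -50859$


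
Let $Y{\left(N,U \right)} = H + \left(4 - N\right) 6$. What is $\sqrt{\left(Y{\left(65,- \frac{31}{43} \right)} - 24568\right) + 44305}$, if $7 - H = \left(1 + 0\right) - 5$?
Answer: $\sqrt{19382} \approx 139.22$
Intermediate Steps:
$H = 11$ ($H = 7 - \left(\left(1 + 0\right) - 5\right) = 7 - \left(1 - 5\right) = 7 - -4 = 7 + 4 = 11$)
$Y{\left(N,U \right)} = 35 - 6 N$ ($Y{\left(N,U \right)} = 11 + \left(4 - N\right) 6 = 11 - \left(-24 + 6 N\right) = 35 - 6 N$)
$\sqrt{\left(Y{\left(65,- \frac{31}{43} \right)} - 24568\right) + 44305} = \sqrt{\left(\left(35 - 390\right) - 24568\right) + 44305} = \sqrt{\left(-355 - 24568\right) + 44305} = \sqrt{-24923 + 44305} = \sqrt{19382}$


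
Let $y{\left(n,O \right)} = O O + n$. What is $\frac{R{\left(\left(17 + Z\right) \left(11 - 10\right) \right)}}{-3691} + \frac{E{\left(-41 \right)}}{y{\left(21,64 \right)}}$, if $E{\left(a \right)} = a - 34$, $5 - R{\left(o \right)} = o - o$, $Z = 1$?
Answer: $- \frac{297410}{15195847} \approx -0.019572$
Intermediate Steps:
$y{\left(n,O \right)} = n + O^{2}$ ($y{\left(n,O \right)} = O^{2} + n = n + O^{2}$)
$R{\left(o \right)} = 5$ ($R{\left(o \right)} = 5 - \left(o - o\right) = 5 - 0 = 5 + 0 = 5$)
$E{\left(a \right)} = -34 + a$
$\frac{R{\left(\left(17 + Z\right) \left(11 - 10\right) \right)}}{-3691} + \frac{E{\left(-41 \right)}}{y{\left(21,64 \right)}} = \frac{5}{-3691} + \frac{-34 - 41}{21 + 64^{2}} = 5 \left(- \frac{1}{3691}\right) - \frac{75}{21 + 4096} = - \frac{5}{3691} - \frac{75}{4117} = - \frac{297410}{15195847}$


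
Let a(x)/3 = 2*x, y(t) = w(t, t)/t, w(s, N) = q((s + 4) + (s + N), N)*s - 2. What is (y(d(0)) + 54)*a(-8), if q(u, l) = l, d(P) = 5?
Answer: -14064/5 ≈ -2812.8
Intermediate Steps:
w(s, N) = -2 + N*s (w(s, N) = N*s - 2 = -2 + N*s)
y(t) = (-2 + t²)/t (y(t) = (-2 + t*t)/t = (-2 + t²)/t)
a(x) = 6*x (a(x) = 3*(2*x) = 6*x)
(y(d(0)) + 54)*a(-8) = ((5 - 2/5) + 54)*(6*(-8)) = ((5 - 2*⅕) + 54)*(-48) = ((5 - ⅖) + 54)*(-48) = (23/5 + 54)*(-48) = (293/5)*(-48) = -14064/5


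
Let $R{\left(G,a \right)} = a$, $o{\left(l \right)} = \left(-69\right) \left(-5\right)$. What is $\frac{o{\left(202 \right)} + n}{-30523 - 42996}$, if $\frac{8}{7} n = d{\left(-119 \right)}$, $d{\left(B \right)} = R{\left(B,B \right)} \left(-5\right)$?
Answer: $- \frac{6925}{588152} \approx -0.011774$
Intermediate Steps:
$o{\left(l \right)} = 345$
$d{\left(B \right)} = - 5 B$ ($d{\left(B \right)} = B \left(-5\right) = - 5 B$)
$n = \frac{4165}{8}$ ($n = \frac{7 \left(\left(-5\right) \left(-119\right)\right)}{8} = \frac{7}{8} \cdot 595 = \frac{4165}{8} \approx 520.63$)
$\frac{o{\left(202 \right)} + n}{-30523 - 42996} = \frac{345 + \frac{4165}{8}}{-30523 - 42996} = \frac{6925}{8 \left(-73519\right)} = \frac{6925}{8} \left(- \frac{1}{73519}\right) = - \frac{6925}{588152}$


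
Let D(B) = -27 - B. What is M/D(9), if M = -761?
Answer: 761/36 ≈ 21.139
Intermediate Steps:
M/D(9) = -761/(-27 - 1*9) = -761/(-27 - 9) = -761/(-36) = -761*(-1/36) = 761/36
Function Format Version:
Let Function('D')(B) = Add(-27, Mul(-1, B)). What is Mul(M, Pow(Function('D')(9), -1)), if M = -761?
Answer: Rational(761, 36) ≈ 21.139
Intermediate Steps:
Mul(M, Pow(Function('D')(9), -1)) = Mul(-761, Pow(Add(-27, Mul(-1, 9)), -1)) = Mul(-761, Pow(Add(-27, -9), -1)) = Mul(-761, Pow(-36, -1)) = Mul(-761, Rational(-1, 36)) = Rational(761, 36)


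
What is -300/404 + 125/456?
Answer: -21575/46056 ≈ -0.46845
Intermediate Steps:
-300/404 + 125/456 = -300*1/404 + 125*(1/456) = -75/101 + 125/456 = -21575/46056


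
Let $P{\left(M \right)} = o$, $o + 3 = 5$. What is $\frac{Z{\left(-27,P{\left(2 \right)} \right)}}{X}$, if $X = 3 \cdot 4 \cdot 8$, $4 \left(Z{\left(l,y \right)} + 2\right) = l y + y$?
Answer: $- \frac{5}{32} \approx -0.15625$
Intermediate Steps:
$o = 2$ ($o = -3 + 5 = 2$)
$P{\left(M \right)} = 2$
$Z{\left(l,y \right)} = -2 + \frac{y}{4} + \frac{l y}{4}$ ($Z{\left(l,y \right)} = -2 + \frac{l y + y}{4} = -2 + \frac{y + l y}{4} = -2 + \left(\frac{y}{4} + \frac{l y}{4}\right) = -2 + \frac{y}{4} + \frac{l y}{4}$)
$X = 96$ ($X = 12 \cdot 8 = 96$)
$\frac{Z{\left(-27,P{\left(2 \right)} \right)}}{X} = \frac{-2 + \frac{1}{4} \cdot 2 + \frac{1}{4} \left(-27\right) 2}{96} = \left(-2 + \frac{1}{2} - \frac{27}{2}\right) \frac{1}{96} = \left(-15\right) \frac{1}{96} = - \frac{5}{32}$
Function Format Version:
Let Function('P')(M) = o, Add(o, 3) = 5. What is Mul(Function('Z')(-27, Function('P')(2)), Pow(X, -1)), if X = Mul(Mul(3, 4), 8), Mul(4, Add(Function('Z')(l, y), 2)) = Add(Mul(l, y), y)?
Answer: Rational(-5, 32) ≈ -0.15625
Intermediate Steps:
o = 2 (o = Add(-3, 5) = 2)
Function('P')(M) = 2
Function('Z')(l, y) = Add(-2, Mul(Rational(1, 4), y), Mul(Rational(1, 4), l, y)) (Function('Z')(l, y) = Add(-2, Mul(Rational(1, 4), Add(Mul(l, y), y))) = Add(-2, Mul(Rational(1, 4), Add(y, Mul(l, y)))) = Add(-2, Add(Mul(Rational(1, 4), y), Mul(Rational(1, 4), l, y))) = Add(-2, Mul(Rational(1, 4), y), Mul(Rational(1, 4), l, y)))
X = 96 (X = Mul(12, 8) = 96)
Mul(Function('Z')(-27, Function('P')(2)), Pow(X, -1)) = Mul(Add(-2, Mul(Rational(1, 4), 2), Mul(Rational(1, 4), -27, 2)), Pow(96, -1)) = Mul(Add(-2, Rational(1, 2), Rational(-27, 2)), Rational(1, 96)) = Mul(-15, Rational(1, 96)) = Rational(-5, 32)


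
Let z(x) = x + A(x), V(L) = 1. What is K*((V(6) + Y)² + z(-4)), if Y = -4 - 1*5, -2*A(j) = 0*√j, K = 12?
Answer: 720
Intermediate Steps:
A(j) = 0 (A(j) = -0*√j = -½*0 = 0)
z(x) = x (z(x) = x + 0 = x)
Y = -9 (Y = -4 - 5 = -9)
K*((V(6) + Y)² + z(-4)) = 12*((1 - 9)² - 4) = 12*((-8)² - 4) = 12*(64 - 4) = 12*60 = 720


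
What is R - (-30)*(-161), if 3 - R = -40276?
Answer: 35449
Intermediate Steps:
R = 40279 (R = 3 - 1*(-40276) = 3 + 40276 = 40279)
R - (-30)*(-161) = 40279 - (-30)*(-161) = 40279 - 1*4830 = 40279 - 4830 = 35449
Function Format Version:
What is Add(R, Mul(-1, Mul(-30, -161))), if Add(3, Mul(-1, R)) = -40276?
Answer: 35449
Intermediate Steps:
R = 40279 (R = Add(3, Mul(-1, -40276)) = Add(3, 40276) = 40279)
Add(R, Mul(-1, Mul(-30, -161))) = Add(40279, Mul(-1, Mul(-30, -161))) = Add(40279, Mul(-1, 4830)) = Add(40279, -4830) = 35449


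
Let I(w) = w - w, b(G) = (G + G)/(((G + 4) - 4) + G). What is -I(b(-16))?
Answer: 0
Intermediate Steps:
b(G) = 1 (b(G) = (2*G)/(((4 + G) - 4) + G) = (2*G)/(G + G) = (2*G)/((2*G)) = (2*G)*(1/(2*G)) = 1)
I(w) = 0
-I(b(-16)) = -1*0 = 0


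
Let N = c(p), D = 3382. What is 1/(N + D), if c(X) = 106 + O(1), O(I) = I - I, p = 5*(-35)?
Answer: 1/3488 ≈ 0.00028670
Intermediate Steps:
p = -175
O(I) = 0
c(X) = 106 (c(X) = 106 + 0 = 106)
N = 106
1/(N + D) = 1/(106 + 3382) = 1/3488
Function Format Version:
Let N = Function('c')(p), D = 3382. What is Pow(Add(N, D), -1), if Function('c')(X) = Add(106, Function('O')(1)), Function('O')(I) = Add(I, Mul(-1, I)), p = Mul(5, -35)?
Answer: Rational(1, 3488) ≈ 0.00028670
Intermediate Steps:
p = -175
Function('O')(I) = 0
Function('c')(X) = 106 (Function('c')(X) = Add(106, 0) = 106)
N = 106
Pow(Add(N, D), -1) = Pow(Add(106, 3382), -1) = Pow(3488, -1) = Rational(1, 3488)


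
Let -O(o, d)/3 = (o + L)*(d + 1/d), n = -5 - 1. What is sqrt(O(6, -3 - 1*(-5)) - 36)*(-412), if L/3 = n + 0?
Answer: -1236*sqrt(6) ≈ -3027.6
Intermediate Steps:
n = -6
L = -18 (L = 3*(-6 + 0) = 3*(-6) = -18)
O(o, d) = -3*(-18 + o)*(d + 1/d) (O(o, d) = -3*(o - 18)*(d + 1/d) = -3*(-18 + o)*(d + 1/d))
sqrt(O(6, -3 - 1*(-5)) - 36)*(-412) = sqrt(3*(18 - 1*6 + (-3 - 1*(-5))**2*(18 - 1*6))/(-3 - 1*(-5)) - 36)*(-412) = sqrt(3*(18 - 6 + (-3 + 5)**2*(18 - 6))/(-3 + 5) - 36)*(-412) = sqrt(3*(18 - 6 + 2**2*12)/2 - 36)*(-412) = sqrt(3*(1/2)*(18 - 6 + 4*12) - 36)*(-412) = sqrt(3*(1/2)*(18 - 6 + 48) - 36)*(-412) = sqrt(3*(1/2)*60 - 36)*(-412) = sqrt(90 - 36)*(-412) = sqrt(54)*(-412) = (3*sqrt(6))*(-412) = -1236*sqrt(6)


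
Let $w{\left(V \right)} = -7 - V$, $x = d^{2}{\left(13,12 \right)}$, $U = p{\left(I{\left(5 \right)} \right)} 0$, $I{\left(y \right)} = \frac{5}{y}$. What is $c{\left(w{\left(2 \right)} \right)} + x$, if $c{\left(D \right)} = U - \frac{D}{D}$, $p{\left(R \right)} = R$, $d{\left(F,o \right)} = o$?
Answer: $143$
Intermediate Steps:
$U = 0$ ($U = \frac{5}{5} \cdot 0 = 5 \cdot \frac{1}{5} \cdot 0 = 1 \cdot 0 = 0$)
$x = 144$ ($x = 12^{2} = 144$)
$c{\left(D \right)} = -1$ ($c{\left(D \right)} = 0 - \frac{D}{D} = 0 - 1 = -1$)
$c{\left(w{\left(2 \right)} \right)} + x = -1 + 144 = 143$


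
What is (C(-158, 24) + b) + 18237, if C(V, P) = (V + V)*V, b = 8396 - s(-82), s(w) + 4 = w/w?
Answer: 76564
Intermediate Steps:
s(w) = -3 (s(w) = -4 + w/w = -4 + 1 = -3)
b = 8399 (b = 8396 - 1*(-3) = 8396 + 3 = 8399)
C(V, P) = 2*V² (C(V, P) = (2*V)*V = 2*V²)
(C(-158, 24) + b) + 18237 = (2*(-158)² + 8399) + 18237 = (2*24964 + 8399) + 18237 = (49928 + 8399) + 18237 = 58327 + 18237 = 76564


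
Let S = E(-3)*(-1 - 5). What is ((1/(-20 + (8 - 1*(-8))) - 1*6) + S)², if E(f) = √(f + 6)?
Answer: 2353/16 + 75*√3 ≈ 276.97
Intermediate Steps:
E(f) = √(6 + f)
S = -6*√3 (S = √(6 - 3)*(-1 - 5) = √3*(-6) = -6*√3 ≈ -10.392)
((1/(-20 + (8 - 1*(-8))) - 1*6) + S)² = ((1/(-20 + (8 - 1*(-8))) - 1*6) - 6*√3)² = ((1/(-20 + (8 + 8)) - 6) - 6*√3)² = ((1/(-20 + 16) - 6) - 6*√3)² = ((1/(-4) - 6) - 6*√3)² = ((-¼ - 6) - 6*√3)² = (-25/4 - 6*√3)²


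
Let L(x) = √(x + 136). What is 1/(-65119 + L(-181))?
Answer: -65119/4240484206 - 3*I*√5/4240484206 ≈ -1.5356e-5 - 1.5819e-9*I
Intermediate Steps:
L(x) = √(136 + x)
1/(-65119 + L(-181)) = 1/(-65119 + √(136 - 181)) = 1/(-65119 + √(-45)) = 1/(-65119 + 3*I*√5)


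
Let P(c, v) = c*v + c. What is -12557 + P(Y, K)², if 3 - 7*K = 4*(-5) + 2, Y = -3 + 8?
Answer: -12157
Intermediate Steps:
Y = 5
K = 3 (K = 3/7 - (4*(-5) + 2)/7 = 3/7 - (-20 + 2)/7 = 3/7 - ⅐*(-18) = 3/7 + 18/7 = 3)
P(c, v) = c + c*v
-12557 + P(Y, K)² = -12557 + (5*(1 + 3))² = -12557 + (5*4)² = -12557 + 20² = -12557 + 400 = -12157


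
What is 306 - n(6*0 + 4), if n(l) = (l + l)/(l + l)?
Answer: 305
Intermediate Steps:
n(l) = 1 (n(l) = (2*l)/((2*l)) = (2*l)*(1/(2*l)) = 1)
306 - n(6*0 + 4) = 306 - 1*1 = 306 - 1 = 305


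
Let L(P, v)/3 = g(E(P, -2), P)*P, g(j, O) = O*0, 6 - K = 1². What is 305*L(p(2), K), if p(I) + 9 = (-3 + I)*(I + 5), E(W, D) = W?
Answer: 0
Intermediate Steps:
K = 5 (K = 6 - 1*1² = 6 - 1*1 = 6 - 1 = 5)
g(j, O) = 0
p(I) = -9 + (-3 + I)*(5 + I) (p(I) = -9 + (-3 + I)*(I + 5) = -9 + (-3 + I)*(5 + I))
L(P, v) = 0 (L(P, v) = 3*(0*P) = 3*0 = 0)
305*L(p(2), K) = 305*0 = 0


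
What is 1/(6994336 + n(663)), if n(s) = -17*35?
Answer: 1/6993741 ≈ 1.4299e-7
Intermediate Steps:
n(s) = -595
1/(6994336 + n(663)) = 1/(6994336 - 595) = 1/6993741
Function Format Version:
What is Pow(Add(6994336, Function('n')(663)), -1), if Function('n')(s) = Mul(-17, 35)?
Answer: Rational(1, 6993741) ≈ 1.4299e-7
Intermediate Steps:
Function('n')(s) = -595
Pow(Add(6994336, Function('n')(663)), -1) = Pow(Add(6994336, -595), -1) = Pow(6993741, -1) = Rational(1, 6993741)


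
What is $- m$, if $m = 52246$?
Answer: $-52246$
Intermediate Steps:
$- m = \left(-1\right) 52246 = -52246$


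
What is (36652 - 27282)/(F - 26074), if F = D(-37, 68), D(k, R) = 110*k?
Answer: -4685/15072 ≈ -0.31084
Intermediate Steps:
F = -4070 (F = 110*(-37) = -4070)
(36652 - 27282)/(F - 26074) = (36652 - 27282)/(-4070 - 26074) = 9370/(-30144) = 9370*(-1/30144) = -4685/15072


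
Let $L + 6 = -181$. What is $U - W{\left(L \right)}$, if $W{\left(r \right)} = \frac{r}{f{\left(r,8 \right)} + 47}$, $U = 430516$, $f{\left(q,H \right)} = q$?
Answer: $\frac{60272053}{140} \approx 4.3051 \cdot 10^{5}$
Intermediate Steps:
$L = -187$ ($L = -6 - 181 = -187$)
$W{\left(r \right)} = \frac{r}{47 + r}$ ($W{\left(r \right)} = \frac{r}{r + 47} = \frac{r}{47 + r}$)
$U - W{\left(L \right)} = 430516 - - \frac{187}{47 - 187} = 430516 - - \frac{187}{-140} = 430516 - \left(-187\right) \left(- \frac{1}{140}\right) = 430516 - \frac{187}{140} = \frac{60272053}{140}$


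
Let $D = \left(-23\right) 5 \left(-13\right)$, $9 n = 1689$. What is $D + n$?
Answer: $\frac{5048}{3} \approx 1682.7$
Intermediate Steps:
$n = \frac{563}{3}$ ($n = \frac{1}{9} \cdot 1689 = \frac{563}{3} \approx 187.67$)
$D = 1495$ ($D = \left(-115\right) \left(-13\right) = 1495$)
$D + n = 1495 + \frac{563}{3} = \frac{5048}{3}$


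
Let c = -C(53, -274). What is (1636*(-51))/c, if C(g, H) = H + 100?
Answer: -13906/29 ≈ -479.52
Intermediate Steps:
C(g, H) = 100 + H
c = 174 (c = -(100 - 274) = -1*(-174) = 174)
(1636*(-51))/c = (1636*(-51))/174 = -83436*1/174 = -13906/29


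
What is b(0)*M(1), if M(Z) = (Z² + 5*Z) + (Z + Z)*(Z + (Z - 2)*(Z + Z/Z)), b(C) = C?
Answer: 0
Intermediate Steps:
M(Z) = Z² + 5*Z + 2*Z*(Z + (1 + Z)*(-2 + Z)) (M(Z) = (Z² + 5*Z) + (2*Z)*(Z + (-2 + Z)*(Z + 1)) = (Z² + 5*Z) + (2*Z)*(Z + (-2 + Z)*(1 + Z)) = (Z² + 5*Z) + (2*Z)*(Z + (1 + Z)*(-2 + Z)) = (Z² + 5*Z) + 2*Z*(Z + (1 + Z)*(-2 + Z)) = Z² + 5*Z + 2*Z*(Z + (1 + Z)*(-2 + Z)))
b(0)*M(1) = 0*(1*(1 + 1 + 2*1²)) = 0*(1*(1 + 1 + 2*1)) = 0*(1*(1 + 1 + 2)) = 0*(1*4) = 0*4 = 0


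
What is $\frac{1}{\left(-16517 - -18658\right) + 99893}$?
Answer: $\frac{1}{102034} \approx 9.8007 \cdot 10^{-6}$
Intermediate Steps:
$\frac{1}{\left(-16517 - -18658\right) + 99893} = \frac{1}{\left(-16517 + 18658\right) + 99893} = \frac{1}{2141 + 99893} = \frac{1}{102034}$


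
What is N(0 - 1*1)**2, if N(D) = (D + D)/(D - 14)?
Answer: 4/225 ≈ 0.017778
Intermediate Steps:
N(D) = 2*D/(-14 + D) (N(D) = (2*D)/(-14 + D) = 2*D/(-14 + D))
N(0 - 1*1)**2 = (2*(0 - 1*1)/(-14 + (0 - 1*1)))**2 = (2*(0 - 1)/(-14 + (0 - 1)))**2 = (2*(-1)/(-14 - 1))**2 = (2*(-1)/(-15))**2 = (2*(-1)*(-1/15))**2 = (2/15)**2 = 4/225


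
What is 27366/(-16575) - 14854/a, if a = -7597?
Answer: 12768516/41973425 ≈ 0.30420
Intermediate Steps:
27366/(-16575) - 14854/a = 27366/(-16575) - 14854/(-7597) = 27366*(-1/16575) - 14854*(-1/7597) = -9122/5525 + 14854/7597 = 12768516/41973425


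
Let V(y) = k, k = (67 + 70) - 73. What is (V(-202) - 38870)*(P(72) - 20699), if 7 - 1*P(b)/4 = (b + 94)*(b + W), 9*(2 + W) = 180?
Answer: 3121205386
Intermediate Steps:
W = 18 (W = -2 + (⅑)*180 = -2 + 20 = 18)
k = 64 (k = 137 - 73 = 64)
V(y) = 64
P(b) = 28 - 4*(18 + b)*(94 + b) (P(b) = 28 - 4*(b + 94)*(b + 18) = 28 - 4*(94 + b)*(18 + b) = 28 - 4*(18 + b)*(94 + b))
(V(-202) - 38870)*(P(72) - 20699) = (64 - 38870)*((-6740 - 448*72 - 4*72²) - 20699) = -38806*((-6740 - 32256 - 4*5184) - 20699) = -38806*((-6740 - 32256 - 20736) - 20699) = -38806*(-59732 - 20699) = -38806*(-80431) = 3121205386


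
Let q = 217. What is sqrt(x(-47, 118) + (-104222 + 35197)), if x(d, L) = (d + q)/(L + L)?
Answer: 3*I*sqrt(106788230)/118 ≈ 262.72*I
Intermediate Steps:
x(d, L) = (217 + d)/(2*L) (x(d, L) = (d + 217)/(L + L) = (217 + d)/((2*L)) = (217 + d)*(1/(2*L)) = (217 + d)/(2*L))
sqrt(x(-47, 118) + (-104222 + 35197)) = sqrt((1/2)*(217 - 47)/118 + (-104222 + 35197)) = sqrt((1/2)*(1/118)*170 - 69025) = sqrt(85/118 - 69025) = sqrt(-8144865/118) = 3*I*sqrt(106788230)/118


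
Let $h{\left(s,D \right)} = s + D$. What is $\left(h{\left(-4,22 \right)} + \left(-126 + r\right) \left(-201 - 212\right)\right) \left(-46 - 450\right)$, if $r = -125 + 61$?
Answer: $-38930048$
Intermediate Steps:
$r = -64$
$h{\left(s,D \right)} = D + s$
$\left(h{\left(-4,22 \right)} + \left(-126 + r\right) \left(-201 - 212\right)\right) \left(-46 - 450\right) = \left(\left(22 - 4\right) + \left(-126 - 64\right) \left(-201 - 212\right)\right) \left(-46 - 450\right) = \left(18 - -78470\right) \left(-46 - 450\right) = \left(18 + 78470\right) \left(-496\right) = 78488 \left(-496\right) = -38930048$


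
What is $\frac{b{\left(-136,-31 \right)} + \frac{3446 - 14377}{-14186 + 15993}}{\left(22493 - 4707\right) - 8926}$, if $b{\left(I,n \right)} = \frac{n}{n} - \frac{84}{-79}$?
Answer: $- \frac{142252}{316197895} \approx -0.00044988$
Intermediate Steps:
$b{\left(I,n \right)} = \frac{163}{79}$ ($b{\left(I,n \right)} = 1 - - \frac{84}{79} = 1 + \frac{84}{79} = \frac{163}{79}$)
$\frac{b{\left(-136,-31 \right)} + \frac{3446 - 14377}{-14186 + 15993}}{\left(22493 - 4707\right) - 8926} = \frac{\frac{163}{79} + \frac{3446 - 14377}{-14186 + 15993}}{\left(22493 - 4707\right) - 8926} = \frac{\frac{163}{79} - \frac{10931}{1807}}{17786 - 8926} = \frac{\frac{163}{79} - \frac{10931}{1807}}{8860} = \left(\frac{163}{79} - \frac{10931}{1807}\right) \frac{1}{8860} = \left(- \frac{569008}{142753}\right) \frac{1}{8860} = - \frac{142252}{316197895}$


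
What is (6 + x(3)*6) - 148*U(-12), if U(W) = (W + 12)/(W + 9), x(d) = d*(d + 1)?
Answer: 78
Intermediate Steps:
x(d) = d*(1 + d)
U(W) = (12 + W)/(9 + W)
(6 + x(3)*6) - 148*U(-12) = (6 + (3*(1 + 3))*6) - 148*(12 - 12)/(9 - 12) = (6 + (3*4)*6) - 148*0/(-3) = (6 + 12*6) - (-148)*0/3 = (6 + 72) - 148*0 = 78 + 0 = 78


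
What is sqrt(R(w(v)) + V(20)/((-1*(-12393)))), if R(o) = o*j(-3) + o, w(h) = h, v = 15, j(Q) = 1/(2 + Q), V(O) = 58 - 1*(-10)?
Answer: 2/27 ≈ 0.074074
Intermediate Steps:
V(O) = 68 (V(O) = 58 + 10 = 68)
R(o) = 0 (R(o) = o/(2 - 3) + o = o/(-1) + o = o*(-1) + o = -o + o = 0)
sqrt(R(w(v)) + V(20)/((-1*(-12393)))) = sqrt(0 + 68/((-1*(-12393)))) = sqrt(0 + 68/12393) = sqrt(0 + 68*(1/12393)) = sqrt(0 + 4/729) = sqrt(4/729) = 2/27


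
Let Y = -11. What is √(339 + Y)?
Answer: 2*√82 ≈ 18.111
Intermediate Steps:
√(339 + Y) = √(339 - 11) = √328 = 2*√82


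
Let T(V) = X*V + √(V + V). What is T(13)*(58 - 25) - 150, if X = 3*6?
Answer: 7572 + 33*√26 ≈ 7740.3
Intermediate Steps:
X = 18
T(V) = 18*V + √2*√V (T(V) = 18*V + √(V + V) = 18*V + √(2*V) = 18*V + √2*√V)
T(13)*(58 - 25) - 150 = (18*13 + √2*√13)*(58 - 25) - 150 = (234 + √26)*33 - 150 = (7722 + 33*√26) - 150 = 7572 + 33*√26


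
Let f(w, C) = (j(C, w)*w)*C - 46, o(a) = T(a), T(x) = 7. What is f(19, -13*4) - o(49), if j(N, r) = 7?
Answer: -6969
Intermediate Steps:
o(a) = 7
f(w, C) = -46 + 7*C*w (f(w, C) = (7*w)*C - 46 = 7*C*w - 46 = -46 + 7*C*w)
f(19, -13*4) - o(49) = (-46 + 7*(-13*4)*19) - 1*7 = (-46 + 7*(-1*52)*19) - 7 = (-46 + 7*(-52)*19) - 7 = (-46 - 6916) - 7 = -6962 - 7 = -6969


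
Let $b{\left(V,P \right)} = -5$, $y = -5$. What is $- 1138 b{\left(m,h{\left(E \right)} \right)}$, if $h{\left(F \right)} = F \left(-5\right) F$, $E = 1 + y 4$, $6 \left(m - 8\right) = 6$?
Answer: $5690$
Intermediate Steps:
$m = 9$ ($m = 8 + \frac{1}{6} \cdot 6 = 8 + 1 = 9$)
$E = -19$ ($E = 1 - 20 = -19$)
$h{\left(F \right)} = - 5 F^{2}$ ($h{\left(F \right)} = - 5 F F = - 5 F^{2}$)
$- 1138 b{\left(m,h{\left(E \right)} \right)} = \left(-1138\right) \left(-5\right) = 5690$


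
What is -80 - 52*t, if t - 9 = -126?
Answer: 6004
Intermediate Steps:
t = -117 (t = 9 - 126 = -117)
-80 - 52*t = -80 - 52*(-117) = -80 + 6084 = 6004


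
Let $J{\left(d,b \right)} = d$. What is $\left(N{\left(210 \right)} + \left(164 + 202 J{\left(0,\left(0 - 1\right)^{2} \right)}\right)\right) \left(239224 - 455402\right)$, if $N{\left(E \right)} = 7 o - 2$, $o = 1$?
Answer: $-36534082$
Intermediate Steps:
$N{\left(E \right)} = 5$ ($N{\left(E \right)} = 7 \cdot 1 - 2 = 7 - 2 = 5$)
$\left(N{\left(210 \right)} + \left(164 + 202 J{\left(0,\left(0 - 1\right)^{2} \right)}\right)\right) \left(239224 - 455402\right) = \left(5 + \left(164 + 202 \cdot 0\right)\right) \left(239224 - 455402\right) = \left(5 + \left(164 + 0\right)\right) \left(-216178\right) = \left(5 + 164\right) \left(-216178\right) = 169 \left(-216178\right) = -36534082$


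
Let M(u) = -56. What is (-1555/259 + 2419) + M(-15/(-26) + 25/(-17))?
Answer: 610462/259 ≈ 2357.0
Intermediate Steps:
(-1555/259 + 2419) + M(-15/(-26) + 25/(-17)) = (-1555/259 + 2419) - 56 = 624966/259 - 56 = 610462/259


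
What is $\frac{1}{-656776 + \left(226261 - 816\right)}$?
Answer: $- \frac{1}{431331} \approx -2.3184 \cdot 10^{-6}$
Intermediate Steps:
$\frac{1}{-656776 + \left(226261 - 816\right)} = \frac{1}{-656776 + 225445} = \frac{1}{-431331} = - \frac{1}{431331}$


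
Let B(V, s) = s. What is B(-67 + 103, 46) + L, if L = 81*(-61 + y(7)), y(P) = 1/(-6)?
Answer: -9817/2 ≈ -4908.5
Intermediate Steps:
y(P) = -1/6
L = -9909/2 (L = 81*(-61 - 1/6) = 81*(-367/6) = -9909/2 ≈ -4954.5)
B(-67 + 103, 46) + L = 46 - 9909/2 = -9817/2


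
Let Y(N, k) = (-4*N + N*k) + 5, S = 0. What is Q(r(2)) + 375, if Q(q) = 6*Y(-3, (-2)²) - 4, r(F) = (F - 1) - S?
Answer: 401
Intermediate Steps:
Y(N, k) = 5 - 4*N + N*k
r(F) = -1 + F (r(F) = (F - 1) - 1*0 = (-1 + F) + 0 = -1 + F)
Q(q) = 26 (Q(q) = 6*(5 - 4*(-3) - 3*(-2)²) - 4 = 6*(5 + 12 - 3*4) - 4 = 6*(5 + 12 - 12) - 4 = 6*5 - 4 = 30 - 4 = 26)
Q(r(2)) + 375 = 26 + 375 = 401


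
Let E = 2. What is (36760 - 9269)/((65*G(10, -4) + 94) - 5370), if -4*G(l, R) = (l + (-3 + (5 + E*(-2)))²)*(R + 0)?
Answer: -743/118 ≈ -6.2966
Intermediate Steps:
G(l, R) = -R*(4 + l)/4 (G(l, R) = -(l + (-3 + (5 + 2*(-2)))²)*(R + 0)/4 = -(l + (-3 + (5 - 4))²)*R/4 = -(l + (-3 + 1)²)*R/4 = -(l + (-2)²)*R/4 = -(l + 4)*R/4 = -(4 + l)*R/4 = -R*(4 + l)/4)
(36760 - 9269)/((65*G(10, -4) + 94) - 5370) = (36760 - 9269)/((65*(-¼*(-4)*(4 + 10)) + 94) - 5370) = 27491/((65*(-¼*(-4)*14) + 94) - 5370) = 27491/((65*14 + 94) - 5370) = 27491/((910 + 94) - 5370) = 27491/(1004 - 5370) = 27491/(-4366) = 27491*(-1/4366) = -743/118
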